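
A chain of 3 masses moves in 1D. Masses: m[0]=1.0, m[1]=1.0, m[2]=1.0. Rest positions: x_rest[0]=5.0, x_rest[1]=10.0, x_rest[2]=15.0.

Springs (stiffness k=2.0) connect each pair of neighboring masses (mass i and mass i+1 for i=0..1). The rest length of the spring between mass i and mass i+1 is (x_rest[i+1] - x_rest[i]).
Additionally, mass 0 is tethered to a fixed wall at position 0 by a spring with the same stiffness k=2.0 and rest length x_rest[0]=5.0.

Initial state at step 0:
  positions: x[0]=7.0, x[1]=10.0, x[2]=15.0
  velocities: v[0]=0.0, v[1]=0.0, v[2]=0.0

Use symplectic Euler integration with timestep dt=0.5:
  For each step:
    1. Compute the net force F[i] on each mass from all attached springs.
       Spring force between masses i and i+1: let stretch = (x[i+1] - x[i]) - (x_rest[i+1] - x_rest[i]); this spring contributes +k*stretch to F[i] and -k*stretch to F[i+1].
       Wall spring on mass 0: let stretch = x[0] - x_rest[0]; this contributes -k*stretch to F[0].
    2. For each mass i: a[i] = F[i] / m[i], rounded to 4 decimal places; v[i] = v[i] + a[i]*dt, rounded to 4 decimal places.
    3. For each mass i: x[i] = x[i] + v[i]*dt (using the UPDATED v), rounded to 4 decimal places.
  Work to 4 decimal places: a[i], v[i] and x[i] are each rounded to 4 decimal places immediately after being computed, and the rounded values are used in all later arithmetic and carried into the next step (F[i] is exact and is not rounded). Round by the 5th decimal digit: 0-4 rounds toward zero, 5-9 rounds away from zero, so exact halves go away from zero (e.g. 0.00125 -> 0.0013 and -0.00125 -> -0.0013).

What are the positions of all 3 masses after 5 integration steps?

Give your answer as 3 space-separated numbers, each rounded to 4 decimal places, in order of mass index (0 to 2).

Answer: 5.5625 9.8125 14.7500

Derivation:
Step 0: x=[7.0000 10.0000 15.0000] v=[0.0000 0.0000 0.0000]
Step 1: x=[5.0000 11.0000 15.0000] v=[-4.0000 2.0000 0.0000]
Step 2: x=[3.5000 11.0000 15.5000] v=[-3.0000 0.0000 1.0000]
Step 3: x=[4.0000 9.5000 16.2500] v=[1.0000 -3.0000 1.5000]
Step 4: x=[5.2500 8.6250 16.1250] v=[2.5000 -1.7500 -0.2500]
Step 5: x=[5.5625 9.8125 14.7500] v=[0.6250 2.3750 -2.7500]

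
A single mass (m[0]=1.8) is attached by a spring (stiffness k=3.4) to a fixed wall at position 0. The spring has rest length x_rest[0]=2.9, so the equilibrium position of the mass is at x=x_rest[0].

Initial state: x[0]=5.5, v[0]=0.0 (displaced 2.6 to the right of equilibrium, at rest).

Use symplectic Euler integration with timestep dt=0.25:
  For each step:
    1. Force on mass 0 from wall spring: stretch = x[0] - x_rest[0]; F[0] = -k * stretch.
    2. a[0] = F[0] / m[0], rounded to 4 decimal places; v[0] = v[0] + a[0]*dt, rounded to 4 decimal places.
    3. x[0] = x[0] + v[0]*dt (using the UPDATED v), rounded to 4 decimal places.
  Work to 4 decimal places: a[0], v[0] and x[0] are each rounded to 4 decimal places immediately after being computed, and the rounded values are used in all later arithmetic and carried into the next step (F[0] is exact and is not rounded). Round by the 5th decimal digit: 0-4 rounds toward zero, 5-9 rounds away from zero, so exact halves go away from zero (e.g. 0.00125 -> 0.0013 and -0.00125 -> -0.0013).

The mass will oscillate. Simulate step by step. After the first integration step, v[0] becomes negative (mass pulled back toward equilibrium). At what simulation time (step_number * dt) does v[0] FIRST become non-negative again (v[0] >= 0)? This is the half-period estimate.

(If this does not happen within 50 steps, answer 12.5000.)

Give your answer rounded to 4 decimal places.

Answer: 2.5000

Derivation:
Step 0: x=[5.5000] v=[0.0000]
Step 1: x=[5.1931] v=[-1.2278]
Step 2: x=[4.6154] v=[-2.3107]
Step 3: x=[3.8352] v=[-3.1208]
Step 4: x=[2.9446] v=[-3.5624]
Step 5: x=[2.0487] v=[-3.5835]
Step 6: x=[1.2533] v=[-3.1815]
Step 7: x=[0.6523] v=[-2.4039]
Step 8: x=[0.3167] v=[-1.3425]
Step 9: x=[0.2861] v=[-0.1226]
Step 10: x=[0.5641] v=[1.1118]
First v>=0 after going negative at step 10, time=2.5000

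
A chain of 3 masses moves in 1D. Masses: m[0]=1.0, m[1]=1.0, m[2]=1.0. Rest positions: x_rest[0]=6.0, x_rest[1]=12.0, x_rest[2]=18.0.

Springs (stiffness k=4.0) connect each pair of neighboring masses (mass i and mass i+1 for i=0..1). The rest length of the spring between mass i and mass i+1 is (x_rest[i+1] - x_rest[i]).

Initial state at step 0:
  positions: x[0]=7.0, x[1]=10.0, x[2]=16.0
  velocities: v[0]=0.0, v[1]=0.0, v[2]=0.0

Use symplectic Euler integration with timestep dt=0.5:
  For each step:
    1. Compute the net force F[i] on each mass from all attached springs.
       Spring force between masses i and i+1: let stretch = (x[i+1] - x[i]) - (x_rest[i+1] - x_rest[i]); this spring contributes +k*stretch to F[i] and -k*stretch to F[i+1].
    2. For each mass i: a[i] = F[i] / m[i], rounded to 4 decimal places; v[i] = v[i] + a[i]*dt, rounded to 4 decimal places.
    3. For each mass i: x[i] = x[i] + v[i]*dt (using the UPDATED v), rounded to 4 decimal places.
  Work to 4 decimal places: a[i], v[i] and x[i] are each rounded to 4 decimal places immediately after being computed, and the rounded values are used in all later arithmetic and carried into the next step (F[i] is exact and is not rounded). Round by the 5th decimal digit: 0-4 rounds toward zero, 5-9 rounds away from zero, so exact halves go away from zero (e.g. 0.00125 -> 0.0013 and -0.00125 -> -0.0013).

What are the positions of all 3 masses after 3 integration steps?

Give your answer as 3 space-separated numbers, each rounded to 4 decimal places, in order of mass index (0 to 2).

Answer: 4.0000 10.0000 19.0000

Derivation:
Step 0: x=[7.0000 10.0000 16.0000] v=[0.0000 0.0000 0.0000]
Step 1: x=[4.0000 13.0000 16.0000] v=[-6.0000 6.0000 0.0000]
Step 2: x=[4.0000 10.0000 19.0000] v=[0.0000 -6.0000 6.0000]
Step 3: x=[4.0000 10.0000 19.0000] v=[0.0000 0.0000 0.0000]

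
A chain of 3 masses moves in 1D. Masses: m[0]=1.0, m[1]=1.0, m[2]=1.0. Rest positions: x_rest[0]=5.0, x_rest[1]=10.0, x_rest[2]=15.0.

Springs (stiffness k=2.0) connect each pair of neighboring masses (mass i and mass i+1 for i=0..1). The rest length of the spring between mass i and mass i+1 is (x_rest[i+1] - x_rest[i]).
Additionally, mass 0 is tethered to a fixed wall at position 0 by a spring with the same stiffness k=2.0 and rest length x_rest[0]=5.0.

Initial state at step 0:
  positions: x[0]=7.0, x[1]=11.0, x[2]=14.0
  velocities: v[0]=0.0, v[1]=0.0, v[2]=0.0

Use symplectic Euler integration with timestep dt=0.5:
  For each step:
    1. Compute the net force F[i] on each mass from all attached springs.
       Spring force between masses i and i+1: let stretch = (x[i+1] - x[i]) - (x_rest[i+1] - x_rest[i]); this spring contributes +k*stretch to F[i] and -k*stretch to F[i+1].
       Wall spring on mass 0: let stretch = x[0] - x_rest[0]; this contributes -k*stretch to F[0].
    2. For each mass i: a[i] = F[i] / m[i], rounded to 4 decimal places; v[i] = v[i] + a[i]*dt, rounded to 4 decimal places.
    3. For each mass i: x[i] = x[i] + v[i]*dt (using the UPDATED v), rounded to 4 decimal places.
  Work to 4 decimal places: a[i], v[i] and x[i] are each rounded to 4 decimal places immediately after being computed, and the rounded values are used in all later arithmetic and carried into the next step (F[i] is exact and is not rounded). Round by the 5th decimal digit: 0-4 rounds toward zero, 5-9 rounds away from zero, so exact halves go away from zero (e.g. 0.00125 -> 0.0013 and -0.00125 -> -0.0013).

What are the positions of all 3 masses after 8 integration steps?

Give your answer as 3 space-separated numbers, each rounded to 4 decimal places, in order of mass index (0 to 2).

Step 0: x=[7.0000 11.0000 14.0000] v=[0.0000 0.0000 0.0000]
Step 1: x=[5.5000 10.5000 15.0000] v=[-3.0000 -1.0000 2.0000]
Step 2: x=[3.7500 9.7500 16.2500] v=[-3.5000 -1.5000 2.5000]
Step 3: x=[3.1250 9.2500 16.7500] v=[-1.2500 -1.0000 1.0000]
Step 4: x=[4.0000 9.4375 16.0000] v=[1.7500 0.3750 -1.5000]
Step 5: x=[5.5938 10.1875 14.4688] v=[3.1875 1.5000 -3.0625]
Step 6: x=[6.6875 10.7813 13.2969] v=[2.1874 1.1876 -2.3438]
Step 7: x=[6.4844 10.5860 13.3672] v=[-0.4063 -0.3906 0.1406]
Step 8: x=[5.0899 9.7305 14.5469] v=[-2.7891 -1.7110 2.3594]

Answer: 5.0899 9.7305 14.5469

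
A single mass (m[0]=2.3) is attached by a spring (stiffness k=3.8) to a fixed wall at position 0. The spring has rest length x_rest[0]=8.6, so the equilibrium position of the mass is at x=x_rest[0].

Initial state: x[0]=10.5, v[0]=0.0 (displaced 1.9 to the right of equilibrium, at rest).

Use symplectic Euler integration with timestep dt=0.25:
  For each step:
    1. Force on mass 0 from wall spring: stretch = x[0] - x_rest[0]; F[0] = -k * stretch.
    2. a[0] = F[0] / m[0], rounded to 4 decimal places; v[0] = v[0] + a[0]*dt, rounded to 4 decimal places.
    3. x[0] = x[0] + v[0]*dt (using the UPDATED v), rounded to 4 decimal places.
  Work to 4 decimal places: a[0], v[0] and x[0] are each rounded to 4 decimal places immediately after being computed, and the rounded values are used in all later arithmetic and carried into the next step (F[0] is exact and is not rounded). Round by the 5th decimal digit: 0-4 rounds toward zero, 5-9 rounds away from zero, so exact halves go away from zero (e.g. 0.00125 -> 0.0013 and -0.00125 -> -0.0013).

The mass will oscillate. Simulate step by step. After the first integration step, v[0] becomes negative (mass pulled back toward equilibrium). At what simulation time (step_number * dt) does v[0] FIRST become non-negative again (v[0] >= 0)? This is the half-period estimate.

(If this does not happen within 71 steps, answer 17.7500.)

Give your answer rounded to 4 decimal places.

Step 0: x=[10.5000] v=[0.0000]
Step 1: x=[10.3038] v=[-0.7848]
Step 2: x=[9.9317] v=[-1.4886]
Step 3: x=[9.4220] v=[-2.0387]
Step 4: x=[8.8275] v=[-2.3782]
Step 5: x=[8.2095] v=[-2.4722]
Step 6: x=[7.6318] v=[-2.3109]
Step 7: x=[7.1541] v=[-1.9110]
Step 8: x=[6.8257] v=[-1.3138]
Step 9: x=[6.6805] v=[-0.5809]
Step 10: x=[6.7335] v=[0.2119]
First v>=0 after going negative at step 10, time=2.5000

Answer: 2.5000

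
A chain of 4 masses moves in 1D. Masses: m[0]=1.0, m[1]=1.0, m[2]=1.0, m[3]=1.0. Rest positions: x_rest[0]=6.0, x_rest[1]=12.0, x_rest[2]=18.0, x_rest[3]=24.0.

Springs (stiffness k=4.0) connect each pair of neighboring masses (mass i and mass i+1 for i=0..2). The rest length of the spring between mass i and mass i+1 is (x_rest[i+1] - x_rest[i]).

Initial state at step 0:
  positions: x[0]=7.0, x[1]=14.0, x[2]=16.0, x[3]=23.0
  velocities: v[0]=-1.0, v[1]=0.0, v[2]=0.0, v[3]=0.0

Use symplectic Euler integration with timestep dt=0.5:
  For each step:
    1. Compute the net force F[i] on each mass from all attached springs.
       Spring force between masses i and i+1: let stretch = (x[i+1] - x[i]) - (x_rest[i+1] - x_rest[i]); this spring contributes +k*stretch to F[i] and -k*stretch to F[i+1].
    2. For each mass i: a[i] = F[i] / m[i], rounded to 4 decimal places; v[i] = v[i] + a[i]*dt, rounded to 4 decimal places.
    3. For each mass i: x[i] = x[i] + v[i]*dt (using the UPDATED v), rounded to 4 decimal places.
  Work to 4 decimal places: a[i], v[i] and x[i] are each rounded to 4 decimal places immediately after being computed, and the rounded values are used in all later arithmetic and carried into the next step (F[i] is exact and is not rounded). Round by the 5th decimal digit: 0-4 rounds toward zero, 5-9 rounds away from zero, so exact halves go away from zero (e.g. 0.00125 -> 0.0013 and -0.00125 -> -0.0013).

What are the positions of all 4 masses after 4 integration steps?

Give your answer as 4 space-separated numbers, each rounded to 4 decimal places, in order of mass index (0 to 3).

Answer: 4.5000 9.5000 19.5000 24.5000

Derivation:
Step 0: x=[7.0000 14.0000 16.0000 23.0000] v=[-1.0000 0.0000 0.0000 0.0000]
Step 1: x=[7.5000 9.0000 21.0000 22.0000] v=[1.0000 -10.0000 10.0000 -2.0000]
Step 2: x=[3.5000 14.5000 15.0000 26.0000] v=[-8.0000 11.0000 -12.0000 8.0000]
Step 3: x=[4.5000 9.5000 19.5000 25.0000] v=[2.0000 -10.0000 9.0000 -2.0000]
Step 4: x=[4.5000 9.5000 19.5000 24.5000] v=[0.0000 0.0000 0.0000 -1.0000]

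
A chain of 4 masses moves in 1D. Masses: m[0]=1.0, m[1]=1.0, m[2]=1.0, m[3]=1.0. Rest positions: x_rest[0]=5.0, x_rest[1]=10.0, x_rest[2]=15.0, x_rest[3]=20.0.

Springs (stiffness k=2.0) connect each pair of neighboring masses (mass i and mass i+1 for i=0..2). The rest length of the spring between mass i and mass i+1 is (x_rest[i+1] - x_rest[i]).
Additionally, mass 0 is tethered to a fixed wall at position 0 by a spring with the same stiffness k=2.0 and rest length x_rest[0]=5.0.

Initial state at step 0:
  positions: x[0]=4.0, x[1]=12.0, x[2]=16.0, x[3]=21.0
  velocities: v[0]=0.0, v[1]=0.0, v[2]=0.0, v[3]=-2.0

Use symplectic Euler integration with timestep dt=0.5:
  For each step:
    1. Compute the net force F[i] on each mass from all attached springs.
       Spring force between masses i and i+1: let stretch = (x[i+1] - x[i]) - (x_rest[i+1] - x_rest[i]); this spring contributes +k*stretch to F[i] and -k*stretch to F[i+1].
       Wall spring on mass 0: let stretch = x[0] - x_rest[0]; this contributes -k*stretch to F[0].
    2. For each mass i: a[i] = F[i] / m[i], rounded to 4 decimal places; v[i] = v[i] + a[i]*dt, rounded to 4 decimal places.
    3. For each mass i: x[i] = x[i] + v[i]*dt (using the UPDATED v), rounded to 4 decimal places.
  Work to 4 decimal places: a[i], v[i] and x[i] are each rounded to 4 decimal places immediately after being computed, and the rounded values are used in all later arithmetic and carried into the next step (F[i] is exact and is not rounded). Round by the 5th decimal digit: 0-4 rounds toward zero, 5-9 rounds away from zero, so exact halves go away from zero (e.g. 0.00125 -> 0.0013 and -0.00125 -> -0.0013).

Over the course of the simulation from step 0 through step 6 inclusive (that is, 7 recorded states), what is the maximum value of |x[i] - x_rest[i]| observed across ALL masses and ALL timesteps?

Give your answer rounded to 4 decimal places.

Step 0: x=[4.0000 12.0000 16.0000 21.0000] v=[0.0000 0.0000 0.0000 -2.0000]
Step 1: x=[6.0000 10.0000 16.5000 20.0000] v=[4.0000 -4.0000 1.0000 -2.0000]
Step 2: x=[7.0000 9.2500 15.5000 19.7500] v=[2.0000 -1.5000 -2.0000 -0.5000]
Step 3: x=[5.6250 10.5000 13.5000 19.8750] v=[-2.7500 2.5000 -4.0000 0.2500]
Step 4: x=[3.8750 10.8125 13.1875 19.3125] v=[-3.5000 0.6250 -0.6250 -1.1250]
Step 5: x=[3.6563 8.8438 14.7500 18.1875] v=[-0.4375 -3.9375 3.1250 -2.2500]
Step 6: x=[4.2032 7.2344 15.0782 17.8438] v=[1.0937 -3.2188 0.6563 -0.6875]
Max displacement = 2.7656

Answer: 2.7656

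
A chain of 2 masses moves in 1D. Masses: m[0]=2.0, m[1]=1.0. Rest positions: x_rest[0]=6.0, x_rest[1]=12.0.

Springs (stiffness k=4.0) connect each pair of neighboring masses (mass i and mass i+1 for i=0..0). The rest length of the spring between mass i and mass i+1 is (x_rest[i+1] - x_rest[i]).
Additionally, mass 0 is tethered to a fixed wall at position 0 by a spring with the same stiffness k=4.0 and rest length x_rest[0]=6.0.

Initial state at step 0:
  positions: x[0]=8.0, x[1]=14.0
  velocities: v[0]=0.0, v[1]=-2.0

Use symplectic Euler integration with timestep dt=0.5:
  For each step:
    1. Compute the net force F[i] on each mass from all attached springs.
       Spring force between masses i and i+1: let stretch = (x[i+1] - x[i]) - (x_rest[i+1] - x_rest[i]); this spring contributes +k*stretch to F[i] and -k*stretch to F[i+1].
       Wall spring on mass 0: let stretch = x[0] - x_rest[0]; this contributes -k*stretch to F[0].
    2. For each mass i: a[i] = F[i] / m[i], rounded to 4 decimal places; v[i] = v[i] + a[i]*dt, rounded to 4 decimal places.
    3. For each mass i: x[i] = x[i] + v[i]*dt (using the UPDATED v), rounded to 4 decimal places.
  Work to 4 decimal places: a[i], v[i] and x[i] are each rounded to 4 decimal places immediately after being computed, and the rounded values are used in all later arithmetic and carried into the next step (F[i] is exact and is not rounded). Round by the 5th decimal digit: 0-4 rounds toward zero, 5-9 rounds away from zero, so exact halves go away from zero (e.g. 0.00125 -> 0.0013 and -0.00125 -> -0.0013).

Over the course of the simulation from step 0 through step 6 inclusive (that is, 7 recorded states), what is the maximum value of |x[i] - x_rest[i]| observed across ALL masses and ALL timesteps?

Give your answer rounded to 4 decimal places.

Step 0: x=[8.0000 14.0000] v=[0.0000 -2.0000]
Step 1: x=[7.0000 13.0000] v=[-2.0000 -2.0000]
Step 2: x=[5.5000 12.0000] v=[-3.0000 -2.0000]
Step 3: x=[4.5000 10.5000] v=[-2.0000 -3.0000]
Step 4: x=[4.2500 9.0000] v=[-0.5000 -3.0000]
Step 5: x=[4.2500 8.7500] v=[0.0000 -0.5000]
Step 6: x=[4.3750 10.0000] v=[0.2500 2.5000]
Max displacement = 3.2500

Answer: 3.2500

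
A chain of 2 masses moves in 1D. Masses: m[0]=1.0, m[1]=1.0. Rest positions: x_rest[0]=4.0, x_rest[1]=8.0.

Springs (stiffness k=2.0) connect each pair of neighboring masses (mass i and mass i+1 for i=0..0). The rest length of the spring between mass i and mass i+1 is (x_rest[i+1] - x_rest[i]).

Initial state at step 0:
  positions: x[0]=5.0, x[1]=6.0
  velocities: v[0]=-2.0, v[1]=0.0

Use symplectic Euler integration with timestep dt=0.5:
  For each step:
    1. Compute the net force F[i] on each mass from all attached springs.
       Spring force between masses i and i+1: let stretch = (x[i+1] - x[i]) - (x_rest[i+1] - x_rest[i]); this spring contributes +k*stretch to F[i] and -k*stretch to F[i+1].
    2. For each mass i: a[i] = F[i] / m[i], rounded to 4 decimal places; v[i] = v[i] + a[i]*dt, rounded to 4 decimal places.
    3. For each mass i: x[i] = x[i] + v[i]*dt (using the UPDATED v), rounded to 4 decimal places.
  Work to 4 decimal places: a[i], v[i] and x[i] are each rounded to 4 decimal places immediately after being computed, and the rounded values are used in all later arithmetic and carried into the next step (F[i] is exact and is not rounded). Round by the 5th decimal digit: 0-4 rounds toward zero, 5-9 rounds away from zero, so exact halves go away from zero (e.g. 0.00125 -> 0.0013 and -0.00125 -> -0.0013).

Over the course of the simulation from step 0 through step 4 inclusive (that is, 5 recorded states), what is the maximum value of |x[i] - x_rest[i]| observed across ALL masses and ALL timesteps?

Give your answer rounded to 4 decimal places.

Answer: 3.5000

Derivation:
Step 0: x=[5.0000 6.0000] v=[-2.0000 0.0000]
Step 1: x=[2.5000 7.5000] v=[-5.0000 3.0000]
Step 2: x=[0.5000 8.5000] v=[-4.0000 2.0000]
Step 3: x=[0.5000 7.5000] v=[0.0000 -2.0000]
Step 4: x=[2.0000 5.0000] v=[3.0000 -5.0000]
Max displacement = 3.5000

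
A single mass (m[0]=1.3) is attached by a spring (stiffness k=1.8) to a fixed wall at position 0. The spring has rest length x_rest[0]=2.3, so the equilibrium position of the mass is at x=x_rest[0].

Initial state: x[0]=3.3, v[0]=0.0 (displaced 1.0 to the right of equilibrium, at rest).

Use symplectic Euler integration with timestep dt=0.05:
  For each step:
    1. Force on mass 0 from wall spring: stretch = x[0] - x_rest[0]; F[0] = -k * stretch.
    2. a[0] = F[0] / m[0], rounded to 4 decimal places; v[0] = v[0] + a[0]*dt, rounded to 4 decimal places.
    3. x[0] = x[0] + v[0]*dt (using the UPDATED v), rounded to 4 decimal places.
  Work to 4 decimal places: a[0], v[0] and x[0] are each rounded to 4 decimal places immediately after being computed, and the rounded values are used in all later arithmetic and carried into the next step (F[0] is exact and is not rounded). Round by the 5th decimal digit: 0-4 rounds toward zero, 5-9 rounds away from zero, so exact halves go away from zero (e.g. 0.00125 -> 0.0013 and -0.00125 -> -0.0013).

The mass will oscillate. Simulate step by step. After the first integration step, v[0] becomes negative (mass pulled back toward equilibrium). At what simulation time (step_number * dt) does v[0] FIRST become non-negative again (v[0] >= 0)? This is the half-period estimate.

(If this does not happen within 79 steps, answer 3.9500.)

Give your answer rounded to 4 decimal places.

Step 0: x=[3.3000] v=[0.0000]
Step 1: x=[3.2965] v=[-0.0692]
Step 2: x=[3.2896] v=[-0.1382]
Step 3: x=[3.2793] v=[-0.2067]
Step 4: x=[3.2656] v=[-0.2745]
Step 5: x=[3.2485] v=[-0.3414]
Step 6: x=[3.2281] v=[-0.4071]
Step 7: x=[3.2045] v=[-0.4714]
Step 8: x=[3.1778] v=[-0.5340]
Step 9: x=[3.1481] v=[-0.5948]
Step 10: x=[3.1154] v=[-0.6535]
Step 11: x=[3.0799] v=[-0.7100]
Step 12: x=[3.0417] v=[-0.7640]
Step 13: x=[3.0009] v=[-0.8154]
Step 14: x=[2.9577] v=[-0.8639]
Step 15: x=[2.9122] v=[-0.9094]
Step 16: x=[2.8646] v=[-0.9518]
Step 17: x=[2.8151] v=[-0.9909]
Step 18: x=[2.7638] v=[-1.0266]
Step 19: x=[2.7109] v=[-1.0587]
Step 20: x=[2.6565] v=[-1.0871]
Step 21: x=[2.6009] v=[-1.1118]
Step 22: x=[2.5443] v=[-1.1326]
Step 23: x=[2.4868] v=[-1.1495]
Step 24: x=[2.4287] v=[-1.1624]
Step 25: x=[2.3701] v=[-1.1713]
Step 26: x=[2.3113] v=[-1.1762]
Step 27: x=[2.2525] v=[-1.1770]
Step 28: x=[2.1938] v=[-1.1737]
Step 29: x=[2.1355] v=[-1.1664]
Step 30: x=[2.0778] v=[-1.1550]
Step 31: x=[2.0208] v=[-1.1396]
Step 32: x=[1.9648] v=[-1.1203]
Step 33: x=[1.9099] v=[-1.0971]
Step 34: x=[1.8564] v=[-1.0701]
Step 35: x=[1.8044] v=[-1.0394]
Step 36: x=[1.7541] v=[-1.0051]
Step 37: x=[1.7057] v=[-0.9673]
Step 38: x=[1.6594] v=[-0.9262]
Step 39: x=[1.6153] v=[-0.8819]
Step 40: x=[1.5736] v=[-0.8345]
Step 41: x=[1.5344] v=[-0.7842]
Step 42: x=[1.4978] v=[-0.7312]
Step 43: x=[1.4640] v=[-0.6757]
Step 44: x=[1.4331] v=[-0.6178]
Step 45: x=[1.4052] v=[-0.5578]
Step 46: x=[1.3804] v=[-0.4959]
Step 47: x=[1.3588] v=[-0.4322]
Step 48: x=[1.3405] v=[-0.3670]
Step 49: x=[1.3255] v=[-0.3006]
Step 50: x=[1.3138] v=[-0.2331]
Step 51: x=[1.3056] v=[-0.1648]
Step 52: x=[1.3008] v=[-0.0960]
Step 53: x=[1.2995] v=[-0.0268]
Step 54: x=[1.3016] v=[0.0425]
First v>=0 after going negative at step 54, time=2.7000

Answer: 2.7000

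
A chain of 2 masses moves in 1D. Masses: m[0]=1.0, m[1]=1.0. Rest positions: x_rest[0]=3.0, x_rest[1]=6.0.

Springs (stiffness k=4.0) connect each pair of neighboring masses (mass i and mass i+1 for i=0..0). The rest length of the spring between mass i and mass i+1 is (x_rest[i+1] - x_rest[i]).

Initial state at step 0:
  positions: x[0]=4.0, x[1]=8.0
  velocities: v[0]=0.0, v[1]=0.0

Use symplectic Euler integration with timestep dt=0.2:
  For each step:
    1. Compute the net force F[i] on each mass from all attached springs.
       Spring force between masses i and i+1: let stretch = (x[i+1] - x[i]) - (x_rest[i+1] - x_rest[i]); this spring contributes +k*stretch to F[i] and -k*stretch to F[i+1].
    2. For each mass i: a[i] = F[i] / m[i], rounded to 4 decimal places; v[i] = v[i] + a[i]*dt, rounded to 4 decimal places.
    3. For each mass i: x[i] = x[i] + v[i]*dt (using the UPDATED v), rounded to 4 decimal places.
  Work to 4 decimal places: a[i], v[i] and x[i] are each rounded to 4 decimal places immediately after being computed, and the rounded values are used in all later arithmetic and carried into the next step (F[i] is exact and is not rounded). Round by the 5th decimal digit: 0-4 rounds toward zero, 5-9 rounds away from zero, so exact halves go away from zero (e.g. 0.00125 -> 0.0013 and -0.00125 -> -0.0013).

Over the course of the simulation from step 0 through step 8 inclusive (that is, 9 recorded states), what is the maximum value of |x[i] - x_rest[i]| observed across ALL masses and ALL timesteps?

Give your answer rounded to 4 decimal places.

Answer: 2.0213

Derivation:
Step 0: x=[4.0000 8.0000] v=[0.0000 0.0000]
Step 1: x=[4.1600 7.8400] v=[0.8000 -0.8000]
Step 2: x=[4.4288 7.5712] v=[1.3440 -1.3440]
Step 3: x=[4.7204 7.2796] v=[1.4579 -1.4579]
Step 4: x=[4.9415 7.0585] v=[1.1053 -1.1053]
Step 5: x=[5.0213 6.9787] v=[0.3989 -0.3989]
Step 6: x=[4.9343 7.0657] v=[-0.4352 0.4352]
Step 7: x=[4.7083 7.2917] v=[-1.1301 1.1301]
Step 8: x=[4.4156 7.5844] v=[-1.4634 1.4634]
Max displacement = 2.0213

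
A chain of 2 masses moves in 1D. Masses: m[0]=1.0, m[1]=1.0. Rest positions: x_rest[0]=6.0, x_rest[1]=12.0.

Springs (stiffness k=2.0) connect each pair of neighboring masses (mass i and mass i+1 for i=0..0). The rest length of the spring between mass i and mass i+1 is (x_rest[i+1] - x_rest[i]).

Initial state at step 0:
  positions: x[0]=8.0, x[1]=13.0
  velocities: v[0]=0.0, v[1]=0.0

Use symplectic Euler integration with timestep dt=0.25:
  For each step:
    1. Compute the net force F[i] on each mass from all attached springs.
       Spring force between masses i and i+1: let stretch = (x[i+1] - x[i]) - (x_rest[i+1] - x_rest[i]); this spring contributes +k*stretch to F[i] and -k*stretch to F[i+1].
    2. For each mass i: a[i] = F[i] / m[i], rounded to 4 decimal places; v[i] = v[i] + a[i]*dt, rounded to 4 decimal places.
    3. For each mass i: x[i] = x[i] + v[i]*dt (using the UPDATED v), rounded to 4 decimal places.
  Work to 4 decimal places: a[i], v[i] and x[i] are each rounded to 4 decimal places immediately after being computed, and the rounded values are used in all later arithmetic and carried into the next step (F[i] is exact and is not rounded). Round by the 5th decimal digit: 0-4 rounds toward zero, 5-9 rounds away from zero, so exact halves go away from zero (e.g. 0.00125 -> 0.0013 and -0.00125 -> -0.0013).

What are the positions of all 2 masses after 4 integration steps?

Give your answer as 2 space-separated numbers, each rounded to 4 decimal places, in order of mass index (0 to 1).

Answer: 7.1661 13.8341

Derivation:
Step 0: x=[8.0000 13.0000] v=[0.0000 0.0000]
Step 1: x=[7.8750 13.1250] v=[-0.5000 0.5000]
Step 2: x=[7.6563 13.3438] v=[-0.8750 0.8750]
Step 3: x=[7.3985 13.6016] v=[-1.0313 1.0313]
Step 4: x=[7.1661 13.8341] v=[-0.9298 0.9298]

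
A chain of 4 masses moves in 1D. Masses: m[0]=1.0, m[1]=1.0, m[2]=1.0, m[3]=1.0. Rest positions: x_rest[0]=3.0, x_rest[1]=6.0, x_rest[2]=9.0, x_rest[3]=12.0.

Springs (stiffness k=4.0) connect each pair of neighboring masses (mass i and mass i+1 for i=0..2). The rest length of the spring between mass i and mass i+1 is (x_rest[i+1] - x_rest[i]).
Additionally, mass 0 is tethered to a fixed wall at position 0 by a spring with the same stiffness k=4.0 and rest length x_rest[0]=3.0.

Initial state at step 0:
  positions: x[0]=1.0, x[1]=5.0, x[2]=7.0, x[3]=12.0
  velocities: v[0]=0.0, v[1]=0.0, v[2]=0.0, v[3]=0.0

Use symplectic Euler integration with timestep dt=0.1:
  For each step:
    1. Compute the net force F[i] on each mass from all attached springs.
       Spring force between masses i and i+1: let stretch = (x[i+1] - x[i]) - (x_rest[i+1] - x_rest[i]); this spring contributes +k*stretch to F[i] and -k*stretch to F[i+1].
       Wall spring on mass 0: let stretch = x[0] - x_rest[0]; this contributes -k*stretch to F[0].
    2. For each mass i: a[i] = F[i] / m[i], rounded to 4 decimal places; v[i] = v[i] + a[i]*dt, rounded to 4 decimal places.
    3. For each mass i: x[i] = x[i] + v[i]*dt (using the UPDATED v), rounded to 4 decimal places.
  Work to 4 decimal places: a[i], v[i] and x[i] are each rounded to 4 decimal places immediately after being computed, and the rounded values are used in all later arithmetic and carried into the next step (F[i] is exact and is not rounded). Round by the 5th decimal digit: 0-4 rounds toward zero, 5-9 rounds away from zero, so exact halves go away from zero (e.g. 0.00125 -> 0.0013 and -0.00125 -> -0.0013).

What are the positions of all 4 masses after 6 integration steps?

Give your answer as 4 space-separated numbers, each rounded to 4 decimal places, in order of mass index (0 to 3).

Answer: 2.7538 4.2510 8.5745 10.8050

Derivation:
Step 0: x=[1.0000 5.0000 7.0000 12.0000] v=[0.0000 0.0000 0.0000 0.0000]
Step 1: x=[1.1200 4.9200 7.1200 11.9200] v=[1.2000 -0.8000 1.2000 -0.8000]
Step 2: x=[1.3472 4.7760 7.3440 11.7680] v=[2.2720 -1.4400 2.2400 -1.5200]
Step 3: x=[1.6577 4.5976 7.6422 11.5590] v=[3.1046 -1.7843 2.9824 -2.0896]
Step 4: x=[2.0195 4.4234 7.9753 11.3134] v=[3.6175 -1.7424 3.3313 -2.4563]
Step 5: x=[2.3966 4.2951 8.2999 11.0543] v=[3.7713 -1.2832 3.2458 -2.5915]
Step 6: x=[2.7538 4.2510 8.5745 10.8050] v=[3.5721 -0.4407 2.7456 -2.4933]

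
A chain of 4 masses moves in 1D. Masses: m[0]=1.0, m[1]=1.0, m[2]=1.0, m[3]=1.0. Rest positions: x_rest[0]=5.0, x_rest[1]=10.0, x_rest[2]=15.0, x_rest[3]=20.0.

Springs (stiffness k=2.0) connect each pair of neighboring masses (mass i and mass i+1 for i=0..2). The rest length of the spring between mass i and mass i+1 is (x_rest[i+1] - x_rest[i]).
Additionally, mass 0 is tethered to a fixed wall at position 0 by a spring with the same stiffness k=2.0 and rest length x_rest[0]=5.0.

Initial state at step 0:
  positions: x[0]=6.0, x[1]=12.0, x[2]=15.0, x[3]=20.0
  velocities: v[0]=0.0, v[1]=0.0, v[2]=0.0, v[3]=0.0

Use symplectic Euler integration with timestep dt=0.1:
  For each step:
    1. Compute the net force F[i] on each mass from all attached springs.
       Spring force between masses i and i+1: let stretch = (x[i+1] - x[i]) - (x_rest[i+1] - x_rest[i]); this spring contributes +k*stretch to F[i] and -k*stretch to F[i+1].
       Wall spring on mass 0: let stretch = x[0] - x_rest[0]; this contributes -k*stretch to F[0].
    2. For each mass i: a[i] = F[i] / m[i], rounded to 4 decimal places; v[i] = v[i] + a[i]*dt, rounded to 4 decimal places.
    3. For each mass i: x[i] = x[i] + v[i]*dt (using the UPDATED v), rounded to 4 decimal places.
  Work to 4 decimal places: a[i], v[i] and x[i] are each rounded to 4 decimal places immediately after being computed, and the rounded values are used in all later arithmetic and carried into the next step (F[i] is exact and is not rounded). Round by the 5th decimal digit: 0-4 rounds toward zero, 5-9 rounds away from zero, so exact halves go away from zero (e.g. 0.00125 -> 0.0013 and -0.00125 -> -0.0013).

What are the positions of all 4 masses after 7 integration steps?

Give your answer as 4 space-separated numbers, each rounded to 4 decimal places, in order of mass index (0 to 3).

Step 0: x=[6.0000 12.0000 15.0000 20.0000] v=[0.0000 0.0000 0.0000 0.0000]
Step 1: x=[6.0000 11.9400 15.0400 20.0000] v=[0.0000 -0.6000 0.4000 0.0000]
Step 2: x=[5.9988 11.8232 15.1172 20.0008] v=[-0.0120 -1.1680 0.7720 0.0080]
Step 3: x=[5.9941 11.6558 15.2262 20.0039] v=[-0.0469 -1.6741 1.0899 0.0313]
Step 4: x=[5.9828 11.4466 15.3593 20.0115] v=[-0.1134 -2.0924 1.3314 0.0758]
Step 5: x=[5.9611 11.2063 15.5072 20.0260] v=[-0.2172 -2.4026 1.4793 0.1454]
Step 6: x=[5.9251 10.9472 15.6595 20.0502] v=[-0.3604 -2.5915 1.5229 0.2416]
Step 7: x=[5.8710 10.6819 15.8054 20.0866] v=[-0.5410 -2.6535 1.4586 0.3635]

Answer: 5.8710 10.6819 15.8054 20.0866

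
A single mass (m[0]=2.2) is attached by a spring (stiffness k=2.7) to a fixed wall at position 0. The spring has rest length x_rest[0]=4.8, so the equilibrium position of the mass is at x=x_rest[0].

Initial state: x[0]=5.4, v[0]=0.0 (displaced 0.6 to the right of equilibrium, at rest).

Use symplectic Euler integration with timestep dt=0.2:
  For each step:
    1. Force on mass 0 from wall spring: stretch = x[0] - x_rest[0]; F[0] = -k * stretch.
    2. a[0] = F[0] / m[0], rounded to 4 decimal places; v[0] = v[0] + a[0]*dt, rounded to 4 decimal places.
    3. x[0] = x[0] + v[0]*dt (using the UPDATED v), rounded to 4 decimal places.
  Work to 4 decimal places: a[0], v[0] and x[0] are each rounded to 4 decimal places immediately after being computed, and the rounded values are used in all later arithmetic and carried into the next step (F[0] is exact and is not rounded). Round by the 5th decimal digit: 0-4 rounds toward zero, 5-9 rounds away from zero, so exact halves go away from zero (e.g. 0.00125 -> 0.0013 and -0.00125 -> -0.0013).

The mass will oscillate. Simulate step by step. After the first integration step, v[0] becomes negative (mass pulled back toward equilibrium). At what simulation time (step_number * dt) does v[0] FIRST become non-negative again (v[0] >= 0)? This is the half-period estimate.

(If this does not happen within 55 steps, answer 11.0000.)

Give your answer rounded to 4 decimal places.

Step 0: x=[5.4000] v=[0.0000]
Step 1: x=[5.3705] v=[-0.1473]
Step 2: x=[5.3130] v=[-0.2873]
Step 3: x=[5.2304] v=[-0.4132]
Step 4: x=[5.1266] v=[-0.5188]
Step 5: x=[5.0068] v=[-0.5990]
Step 6: x=[4.8768] v=[-0.6498]
Step 7: x=[4.7431] v=[-0.6687]
Step 8: x=[4.6122] v=[-0.6547]
Step 9: x=[4.4905] v=[-0.6086]
Step 10: x=[4.3840] v=[-0.5326]
Step 11: x=[4.2979] v=[-0.4305]
Step 12: x=[4.2364] v=[-0.3073]
Step 13: x=[4.2026] v=[-0.1690]
Step 14: x=[4.1981] v=[-0.0224]
Step 15: x=[4.2232] v=[0.1253]
First v>=0 after going negative at step 15, time=3.0000

Answer: 3.0000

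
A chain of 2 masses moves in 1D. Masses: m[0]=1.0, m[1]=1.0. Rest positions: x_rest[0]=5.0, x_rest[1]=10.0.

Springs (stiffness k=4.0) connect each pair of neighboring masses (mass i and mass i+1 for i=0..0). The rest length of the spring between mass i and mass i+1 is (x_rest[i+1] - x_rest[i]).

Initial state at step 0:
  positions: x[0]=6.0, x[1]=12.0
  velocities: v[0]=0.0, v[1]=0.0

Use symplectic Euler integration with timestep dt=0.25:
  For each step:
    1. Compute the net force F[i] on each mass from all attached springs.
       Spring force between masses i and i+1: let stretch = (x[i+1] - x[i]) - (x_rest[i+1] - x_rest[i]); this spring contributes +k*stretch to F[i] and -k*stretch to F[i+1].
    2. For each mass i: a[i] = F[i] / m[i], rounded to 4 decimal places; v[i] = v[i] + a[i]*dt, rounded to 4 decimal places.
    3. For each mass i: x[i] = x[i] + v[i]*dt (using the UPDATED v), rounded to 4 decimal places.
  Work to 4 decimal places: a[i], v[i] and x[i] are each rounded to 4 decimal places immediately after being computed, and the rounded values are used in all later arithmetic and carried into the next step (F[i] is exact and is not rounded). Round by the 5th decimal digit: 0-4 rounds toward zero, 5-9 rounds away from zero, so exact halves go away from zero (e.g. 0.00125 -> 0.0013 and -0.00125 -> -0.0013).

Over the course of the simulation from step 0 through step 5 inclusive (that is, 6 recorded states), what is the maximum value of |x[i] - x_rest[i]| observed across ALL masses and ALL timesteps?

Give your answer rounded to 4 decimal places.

Answer: 2.0313

Derivation:
Step 0: x=[6.0000 12.0000] v=[0.0000 0.0000]
Step 1: x=[6.2500 11.7500] v=[1.0000 -1.0000]
Step 2: x=[6.6250 11.3750] v=[1.5000 -1.5000]
Step 3: x=[6.9375 11.0625] v=[1.2500 -1.2500]
Step 4: x=[7.0313 10.9688] v=[0.3750 -0.3750]
Step 5: x=[6.8594 11.1407] v=[-0.6875 0.6875]
Max displacement = 2.0313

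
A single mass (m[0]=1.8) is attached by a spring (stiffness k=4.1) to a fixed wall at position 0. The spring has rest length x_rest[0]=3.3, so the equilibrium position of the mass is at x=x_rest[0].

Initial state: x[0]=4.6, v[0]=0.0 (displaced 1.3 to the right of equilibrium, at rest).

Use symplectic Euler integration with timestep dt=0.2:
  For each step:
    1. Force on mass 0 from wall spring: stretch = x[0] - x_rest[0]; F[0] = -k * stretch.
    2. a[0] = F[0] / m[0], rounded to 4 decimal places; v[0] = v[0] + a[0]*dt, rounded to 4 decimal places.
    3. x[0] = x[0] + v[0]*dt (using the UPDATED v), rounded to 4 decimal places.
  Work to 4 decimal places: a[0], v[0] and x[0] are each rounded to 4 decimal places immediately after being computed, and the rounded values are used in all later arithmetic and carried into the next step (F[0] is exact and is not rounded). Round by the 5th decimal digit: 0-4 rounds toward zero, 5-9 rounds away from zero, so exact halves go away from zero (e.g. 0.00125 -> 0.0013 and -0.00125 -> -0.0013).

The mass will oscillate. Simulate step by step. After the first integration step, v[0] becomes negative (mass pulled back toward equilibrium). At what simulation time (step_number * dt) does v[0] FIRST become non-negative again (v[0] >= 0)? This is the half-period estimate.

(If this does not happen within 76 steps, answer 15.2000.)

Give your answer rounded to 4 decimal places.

Step 0: x=[4.6000] v=[0.0000]
Step 1: x=[4.4816] v=[-0.5922]
Step 2: x=[4.2555] v=[-1.1305]
Step 3: x=[3.9423] v=[-1.5658]
Step 4: x=[3.5706] v=[-1.8584]
Step 5: x=[3.1743] v=[-1.9817]
Step 6: x=[2.7894] v=[-1.9244]
Step 7: x=[2.4510] v=[-1.6918]
Step 8: x=[2.1900] v=[-1.3050]
Step 9: x=[2.0301] v=[-0.7993]
Step 10: x=[1.9859] v=[-0.2208]
Step 11: x=[2.0615] v=[0.3778]
First v>=0 after going negative at step 11, time=2.2000

Answer: 2.2000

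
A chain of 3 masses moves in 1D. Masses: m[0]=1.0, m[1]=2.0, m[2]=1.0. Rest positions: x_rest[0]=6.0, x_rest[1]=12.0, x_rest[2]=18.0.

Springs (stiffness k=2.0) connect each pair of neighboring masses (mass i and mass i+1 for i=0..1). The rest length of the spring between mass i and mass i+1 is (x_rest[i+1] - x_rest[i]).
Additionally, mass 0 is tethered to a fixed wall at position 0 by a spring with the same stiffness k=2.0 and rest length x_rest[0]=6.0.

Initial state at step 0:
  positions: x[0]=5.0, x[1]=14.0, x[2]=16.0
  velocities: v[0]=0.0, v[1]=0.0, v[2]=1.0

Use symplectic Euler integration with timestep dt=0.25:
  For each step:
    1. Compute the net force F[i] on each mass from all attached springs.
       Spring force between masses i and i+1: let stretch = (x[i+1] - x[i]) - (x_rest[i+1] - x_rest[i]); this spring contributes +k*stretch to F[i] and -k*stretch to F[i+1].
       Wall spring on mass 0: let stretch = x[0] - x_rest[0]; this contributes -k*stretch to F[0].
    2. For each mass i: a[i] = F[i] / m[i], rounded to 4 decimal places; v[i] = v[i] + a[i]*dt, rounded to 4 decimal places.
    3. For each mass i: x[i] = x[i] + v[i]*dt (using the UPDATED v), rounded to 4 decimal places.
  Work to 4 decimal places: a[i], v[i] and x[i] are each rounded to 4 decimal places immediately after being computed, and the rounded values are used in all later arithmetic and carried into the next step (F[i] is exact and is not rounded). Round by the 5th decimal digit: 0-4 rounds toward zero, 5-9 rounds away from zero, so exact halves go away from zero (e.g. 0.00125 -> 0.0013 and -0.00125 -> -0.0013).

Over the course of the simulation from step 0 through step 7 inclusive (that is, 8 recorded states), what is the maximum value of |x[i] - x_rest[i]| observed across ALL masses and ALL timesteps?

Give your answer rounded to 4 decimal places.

Answer: 3.1229

Derivation:
Step 0: x=[5.0000 14.0000 16.0000] v=[0.0000 0.0000 1.0000]
Step 1: x=[5.5000 13.5625 16.7500] v=[2.0000 -1.7500 3.0000]
Step 2: x=[6.3203 12.8203 17.8516] v=[3.2813 -2.9688 4.4063]
Step 3: x=[7.1631 11.9863 19.0743] v=[3.3712 -3.3360 4.8907]
Step 4: x=[7.7134 11.2939 20.1610] v=[2.2013 -2.7698 4.3467]
Step 5: x=[7.7471 10.9319 20.8893] v=[0.1349 -1.4482 2.9132]
Step 6: x=[7.2105 10.9932 21.1229] v=[-2.1463 0.2450 0.9345]
Step 7: x=[6.2455 11.4512 20.8403] v=[-3.8602 1.8318 -1.1304]
Max displacement = 3.1229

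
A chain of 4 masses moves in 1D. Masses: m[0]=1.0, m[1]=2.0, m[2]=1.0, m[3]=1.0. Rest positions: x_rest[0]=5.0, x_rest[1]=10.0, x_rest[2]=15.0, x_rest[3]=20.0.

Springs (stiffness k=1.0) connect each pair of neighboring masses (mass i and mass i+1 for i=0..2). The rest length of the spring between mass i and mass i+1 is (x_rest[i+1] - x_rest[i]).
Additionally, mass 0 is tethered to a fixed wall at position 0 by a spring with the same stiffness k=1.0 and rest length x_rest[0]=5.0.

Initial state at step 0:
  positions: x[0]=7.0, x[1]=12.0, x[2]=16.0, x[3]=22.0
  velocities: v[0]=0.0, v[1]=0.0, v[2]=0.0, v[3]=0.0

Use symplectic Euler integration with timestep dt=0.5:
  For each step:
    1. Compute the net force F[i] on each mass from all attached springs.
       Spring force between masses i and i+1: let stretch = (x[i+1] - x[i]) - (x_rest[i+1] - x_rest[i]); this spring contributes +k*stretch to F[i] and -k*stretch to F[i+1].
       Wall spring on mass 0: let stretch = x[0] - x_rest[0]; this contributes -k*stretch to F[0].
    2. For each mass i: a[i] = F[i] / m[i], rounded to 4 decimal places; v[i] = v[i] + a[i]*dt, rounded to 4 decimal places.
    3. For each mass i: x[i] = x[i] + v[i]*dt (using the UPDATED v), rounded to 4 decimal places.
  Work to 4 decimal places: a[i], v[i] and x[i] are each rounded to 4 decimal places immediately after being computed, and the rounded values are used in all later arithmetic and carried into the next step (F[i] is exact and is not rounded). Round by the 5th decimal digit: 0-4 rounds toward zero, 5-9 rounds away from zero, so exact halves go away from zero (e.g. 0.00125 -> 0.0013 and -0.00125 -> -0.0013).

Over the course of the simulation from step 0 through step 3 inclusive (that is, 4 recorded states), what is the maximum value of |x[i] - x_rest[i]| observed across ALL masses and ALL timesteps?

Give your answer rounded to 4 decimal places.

Step 0: x=[7.0000 12.0000 16.0000 22.0000] v=[0.0000 0.0000 0.0000 0.0000]
Step 1: x=[6.5000 11.8750 16.5000 21.7500] v=[-1.0000 -0.2500 1.0000 -0.5000]
Step 2: x=[5.7188 11.6563 17.1563 21.4375] v=[-1.5625 -0.4375 1.3125 -0.6250]
Step 3: x=[4.9922 11.3829 17.5079 21.3047] v=[-1.4532 -0.5469 0.7031 -0.2656]
Max displacement = 2.5079

Answer: 2.5079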